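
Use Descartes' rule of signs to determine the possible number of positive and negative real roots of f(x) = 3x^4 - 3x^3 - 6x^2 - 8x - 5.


Descartes' rule of signs:

For positive roots, count sign changes in f(x) = 3x^4 - 3x^3 - 6x^2 - 8x - 5:
Signs of coefficients: +, -, -, -, -
Number of sign changes: 1
Possible positive real roots: 1

For negative roots, examine f(-x) = 3x^4 + 3x^3 - 6x^2 + 8x - 5:
Signs of coefficients: +, +, -, +, -
Number of sign changes: 3
Possible negative real roots: 3, 1

Positive roots: 1; Negative roots: 3 or 1


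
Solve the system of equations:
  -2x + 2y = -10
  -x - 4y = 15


Using Cramer's rule:
Determinant D = (-2)(-4) - (-1)(2) = 8 + 2 = 10
Dx = (-10)(-4) - (15)(2) = 40 - 30 = 10
Dy = (-2)(15) - (-1)(-10) = -30 - 10 = -40
x = Dx/D = 10/10 = 1
y = Dy/D = -40/10 = -4

x = 1, y = -4


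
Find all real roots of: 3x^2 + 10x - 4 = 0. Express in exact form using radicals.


Using the quadratic formula: x = (-b ± sqrt(b^2 - 4ac)) / (2a)
Here a = 3, b = 10, c = -4
Discriminant = b^2 - 4ac = 10^2 - 4(3)(-4) = 100 + 48 = 148
Since discriminant = 148 > 0, there are two real roots.
x = (-10 ± 2*sqrt(37)) / 6
Simplifying: x = (-5 ± sqrt(37)) / 3
Numerically: x ≈ 0.3609 or x ≈ -3.6943

x = (-5 + sqrt(37)) / 3 or x = (-5 - sqrt(37)) / 3


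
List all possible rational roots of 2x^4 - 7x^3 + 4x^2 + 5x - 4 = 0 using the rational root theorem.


Rational root theorem: possible roots are ±p/q where:
  p divides the constant term (-4): p ∈ {1, 2, 4}
  q divides the leading coefficient (2): q ∈ {1, 2}

All possible rational roots: -4, -2, -1, -1/2, 1/2, 1, 2, 4

-4, -2, -1, -1/2, 1/2, 1, 2, 4


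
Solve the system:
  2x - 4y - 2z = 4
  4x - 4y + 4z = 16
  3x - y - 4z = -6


Using Cramer's rule. Expand each determinant along the first row.
D  = 2*[(-4)*(-4) - 4*(-1)] - (-4)*[4*(-4) - 4*3] + (-2)*[4*(-1) - (-4)*3]
  = 2*(20) - (-4)*(-28) + (-2)*(8) = -88
Dx = 4*[(-4)*(-4) - 4*(-1)] - (-4)*[16*(-4) - 4*(-6)] + (-2)*[16*(-1) - (-4)*(-6)]
  = 4*(20) - (-4)*(-40) + (-2)*(-40) = 0
Dy = 2*[16*(-4) - 4*(-6)] - 4*[4*(-4) - 4*3] + (-2)*[4*(-6) - 16*3]
  = 2*(-40) - 4*(-28) + (-2)*(-72) = 176
Dz = 2*[(-4)*(-6) - 16*(-1)] - (-4)*[4*(-6) - 16*3] + 4*[4*(-1) - (-4)*3]
  = 2*(40) - (-4)*(-72) + 4*(8) = -176
x = Dx/D = 0/-88 = 0, y = Dy/D = 176/-88 = -2, z = Dz/D = -176/-88 = 2
Check eq1: (2)(0) + (-4)(-2) + (-2)(2) = 4 = 4 ✓
Check eq2: (4)(0) + (-4)(-2) + (4)(2) = 16 = 16 ✓
Check eq3: (3)(0) + (-1)(-2) + (-4)(2) = -6 = -6 ✓

x = 0, y = -2, z = 2


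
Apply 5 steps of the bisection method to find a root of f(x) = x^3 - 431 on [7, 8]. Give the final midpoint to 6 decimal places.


f(x) = x^3 - 431
f(7) = -88 < 0
f(8) = 81 > 0

Step 1: midpoint = (7.000000 + 8.000000)/2 = 7.500000
  f(7.500000) = -9.125000
  f(mid) < 0, so root is in [7.500000, 8.000000]

Step 2: midpoint = (7.500000 + 8.000000)/2 = 7.750000
  f(7.750000) = 34.484375
  f(mid) > 0, so root is in [7.500000, 7.750000]

Step 3: midpoint = (7.500000 + 7.750000)/2 = 7.625000
  f(7.625000) = 12.322266
  f(mid) > 0, so root is in [7.500000, 7.625000]

Step 4: midpoint = (7.500000 + 7.625000)/2 = 7.562500
  f(7.562500) = 1.510010
  f(mid) > 0, so root is in [7.500000, 7.562500]

Step 5: midpoint = (7.500000 + 7.562500)/2 = 7.531250
  f(7.531250) = -3.829559
  f(mid) < 0, so root is in [7.531250, 7.562500]

midpoint = 7.531250


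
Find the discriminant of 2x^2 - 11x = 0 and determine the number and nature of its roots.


For ax^2 + bx + c = 0, discriminant D = b^2 - 4ac
Here a = 2, b = -11, c = 0
D = (-11)^2 - 4(2)(0) = 121 - 0 = 121

D = 121 > 0 and is a perfect square (sqrt = 11)
The equation has 2 distinct real rational roots.

Discriminant = 121, 2 distinct real rational roots


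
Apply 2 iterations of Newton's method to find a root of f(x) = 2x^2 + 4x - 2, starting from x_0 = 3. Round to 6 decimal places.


Newton's method: x_(n+1) = x_n - f(x_n)/f'(x_n)
f(x) = 2x^2 + 4x - 2
f'(x) = 4x + 4

Iteration 1:
  f(3.000000) = 28.000000
  f'(3.000000) = 16.000000
  x_1 = 3.000000 - (28.000000)/(16.000000) = 1.250000

Iteration 2:
  f(1.250000) = 6.125000
  f'(1.250000) = 9.000000
  x_2 = 1.250000 - (6.125000)/(9.000000) = 0.569444

x_2 = 0.569444


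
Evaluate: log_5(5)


We need the exponent such that 5^? = 5
5^1 = 5
Therefore log_5(5) = 1

1


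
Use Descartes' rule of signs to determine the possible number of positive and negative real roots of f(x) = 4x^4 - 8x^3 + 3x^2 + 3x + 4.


Descartes' rule of signs:

For positive roots, count sign changes in f(x) = 4x^4 - 8x^3 + 3x^2 + 3x + 4:
Signs of coefficients: +, -, +, +, +
Number of sign changes: 2
Possible positive real roots: 2, 0

For negative roots, examine f(-x) = 4x^4 + 8x^3 + 3x^2 - 3x + 4:
Signs of coefficients: +, +, +, -, +
Number of sign changes: 2
Possible negative real roots: 2, 0

Positive roots: 2 or 0; Negative roots: 2 or 0


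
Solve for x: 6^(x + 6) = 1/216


Express both sides with the same base.
1/216 = 6^(-3)
Since the bases match, equate exponents: x + 6 = -3
So x = -3 - (6) = -9

x = -9


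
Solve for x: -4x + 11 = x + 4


Starting with: -4x + 11 = x + 4
Move all x terms to left: (-4 - 1)x = 4 - 11
Simplify: -5x = -7
Divide both sides by -5: x = 7/5

x = 7/5


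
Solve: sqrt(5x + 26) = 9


Square both sides: 5x + 26 = 9^2 = 81
5x = 81 - 26 = 55
x = 11
Check: sqrt(5*11 + 26) = sqrt(81) = 9 ✓

x = 11


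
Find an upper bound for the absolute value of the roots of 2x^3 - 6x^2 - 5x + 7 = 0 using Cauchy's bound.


Cauchy's bound: all roots r satisfy |r| <= 1 + max(|a_i/a_n|) for i = 0,...,n-1
where a_n is the leading coefficient.

Coefficients: [2, -6, -5, 7]
Leading coefficient a_n = 2
Ratios |a_i/a_n|: 3, 5/2, 7/2
Maximum ratio: 7/2
Cauchy's bound: |r| <= 1 + 7/2 = 9/2

Upper bound = 9/2


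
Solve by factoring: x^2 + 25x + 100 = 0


We need two numbers that multiply to 100 and add to 25.
Those numbers are 20 and 5 (since 20 * 5 = 100 and 20 + 5 = 25).
So x^2 + 25x + 100 = (x + 20)(x + 5) = 0
Setting each factor to zero: x = -20 or x = -5

x = -20, x = -5


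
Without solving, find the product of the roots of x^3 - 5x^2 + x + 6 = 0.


By Vieta's formulas for x^3 + bx^2 + cx + d = 0:
  r1 + r2 + r3 = -b/a = 5
  r1*r2 + r1*r3 + r2*r3 = c/a = 1
  r1*r2*r3 = -d/a = -6


Product = -6


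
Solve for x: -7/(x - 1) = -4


Multiply both sides by (x - 1): -7 = -4(x - 1)
Distribute: -7 = -4x + 4
-4x = -7 - 4 = -11
x = 11/4

x = 11/4


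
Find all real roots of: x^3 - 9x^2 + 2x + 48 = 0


Let p(x) = x^3 - 9x^2 + 2x + 48. By the rational root theorem (leading coefficient 1), any rational root is an integer divisor of 48: try ±1, ±2, ... in turn.
Test x = 1: value = 42 ≠ 0.
Test x = -1: value = 36 ≠ 0.
Test x = 2: value = 24 ≠ 0.
Test x = -2: value = 0 ✓, so (x + 2) is a factor.
Synthetic division by (x + 2): bring down 1; 1(-2) - 9 = -11; (-11)(-2) + 2 = 24; 24(-2) + 48 = 0 → quotient x^2 - 11x + 24, remainder 0.
Solve the quadratic x^2 - 11x + 24 = 0: discriminant = (-11)^2 - 4(1)(24) = 121 - 96 = 25.
sqrt(25) = 5, so x = (11 ± 5)/2: x = 8 or x = 3.

x = -2, x = 3, x = 8


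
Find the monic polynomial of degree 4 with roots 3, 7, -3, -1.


A monic polynomial with roots 3, 7, -3, -1 is:
p(x) = (x - 3)(x - 7)(x + 3)(x + 1)
After multiplying by (x - 3): x - 3
After multiplying by (x - 7): x^2 - 10x + 21
After multiplying by (x + 3): x^3 - 7x^2 - 9x + 63
After multiplying by (x + 1): x^4 - 6x^3 - 16x^2 + 54x + 63

x^4 - 6x^3 - 16x^2 + 54x + 63


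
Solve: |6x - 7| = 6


An absolute value equation |expr| = 6 gives two cases:
Case 1: 6x - 7 = 6
  6x = 13, so x = 13/6
Case 2: 6x - 7 = -6
  6x = 1, so x = 1/6

x = 1/6, x = 13/6


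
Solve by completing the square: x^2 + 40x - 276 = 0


Start: x^2 + 40x - 276 = 0
Move constant: x^2 + 40x = 276
Half of 40 is 20, squared is 400
Add 400 to both sides: x^2 + 40x + 400 = 676
(x + 20)^2 = 676
x + 20 = ±26
x = -20 + 26 = 6 or x = -20 - 26 = -46

x = -46, x = 6


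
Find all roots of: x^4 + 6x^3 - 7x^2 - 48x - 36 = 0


Let p(x) = x^4 + 6x^3 - 7x^2 - 48x - 36. By the rational root theorem (leading coefficient 1), any rational root is an integer divisor of 36: try ±1, ±2, ... in turn.
Test x = 1: value = -84 ≠ 0.
Test x = -1: value = 0 ✓, so (x + 1) is a factor.
Synthetic division by (x + 1): bring down 1; 1(-1) + 6 = 5; 5(-1) - 7 = -12; (-12)(-1) - 48 = -36; (-36)(-1) - 36 = 0 → quotient x^3 + 5x^2 - 12x - 36, remainder 0.
Continue with the quotient x^3 + 5x^2 - 12x - 36 (candidates must divide 36; re-test x = -1 first in case it repeats).
Test x = -1: value = -20 ≠ 0.
Test x = 2: value = -32 ≠ 0.
Test x = -2: value = 0 ✓, so (x + 2) is a factor.
Synthetic division by (x + 2): bring down 1; 1(-2) + 5 = 3; 3(-2) - 12 = -18; (-18)(-2) - 36 = 0 → quotient x^2 + 3x - 18, remainder 0.
Solve the quadratic x^2 + 3x - 18 = 0: discriminant = 3^2 - 4(1)(-18) = 9 + 72 = 81.
sqrt(81) = 9, so x = (-3 ± 9)/2: x = 3 or x = -6.
Collecting all roots found:

x = -6, x = -2, x = -1, x = 3


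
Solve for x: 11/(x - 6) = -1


Multiply both sides by (x - 6): 11 = -1(x - 6)
Distribute: 11 = -x + 6
-x = 11 - 6 = 5
x = -5

x = -5


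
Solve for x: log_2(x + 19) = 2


Convert to exponential form: x + 19 = 2^2 = 4
x = 4 - 19 = -15
Check: log_2(-15 + 19) = log_2(4) = log_2(4) = 2 ✓

x = -15


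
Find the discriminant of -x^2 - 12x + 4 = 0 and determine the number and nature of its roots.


For ax^2 + bx + c = 0, discriminant D = b^2 - 4ac
Here a = -1, b = -12, c = 4
D = (-12)^2 - 4(-1)(4) = 144 + 16 = 160

D = 160 > 0 but not a perfect square
The equation has 2 distinct real irrational roots.

Discriminant = 160, 2 distinct real irrational roots


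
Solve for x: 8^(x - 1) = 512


Express both sides with the same base.
512 = 8^3
Since the bases match, equate exponents: x - 1 = 3
So x = 3 - (-1) = 4

x = 4


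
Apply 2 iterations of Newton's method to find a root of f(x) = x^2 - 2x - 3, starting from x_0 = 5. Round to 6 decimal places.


Newton's method: x_(n+1) = x_n - f(x_n)/f'(x_n)
f(x) = x^2 - 2x - 3
f'(x) = 2x - 2

Iteration 1:
  f(5.000000) = 12.000000
  f'(5.000000) = 8.000000
  x_1 = 5.000000 - (12.000000)/(8.000000) = 3.500000

Iteration 2:
  f(3.500000) = 2.250000
  f'(3.500000) = 5.000000
  x_2 = 3.500000 - (2.250000)/(5.000000) = 3.050000

x_2 = 3.050000


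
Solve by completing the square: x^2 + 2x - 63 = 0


Start: x^2 + 2x - 63 = 0
Move constant: x^2 + 2x = 63
Half of 2 is 1, squared is 1
Add 1 to both sides: x^2 + 2x + 1 = 64
(x + 1)^2 = 64
x + 1 = ±8
x = -1 + 8 = 7 or x = -1 - 8 = -9

x = -9, x = 7


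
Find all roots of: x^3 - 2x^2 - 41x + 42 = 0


Let p(x) = x^3 - 2x^2 - 41x + 42. By the rational root theorem (leading coefficient 1), any rational root is an integer divisor of 42: try ±1, ±2, ... in turn.
Test x = 1: value = 0 ✓, so (x - 1) is a factor.
Synthetic division by (x - 1): bring down 1; 1(1) - 2 = -1; (-1)(1) - 41 = -42; (-42)(1) + 42 = 0 → quotient x^2 - x - 42, remainder 0.
Solve the quadratic x^2 - x - 42 = 0: discriminant = (-1)^2 - 4(1)(-42) = 1 + 168 = 169.
sqrt(169) = 13, so x = (1 ± 13)/2: x = 7 or x = -6.
Collecting all roots found:

x = -6, x = 1, x = 7


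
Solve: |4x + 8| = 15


An absolute value equation |expr| = 15 gives two cases:
Case 1: 4x + 8 = 15
  4x = 7, so x = 7/4
Case 2: 4x + 8 = -15
  4x = -23, so x = -23/4

x = -23/4, x = 7/4


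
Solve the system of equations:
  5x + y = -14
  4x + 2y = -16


Using Cramer's rule:
Determinant D = (5)(2) - (4)(1) = 10 - 4 = 6
Dx = (-14)(2) - (-16)(1) = -28 + 16 = -12
Dy = (5)(-16) - (4)(-14) = -80 + 56 = -24
x = Dx/D = -12/6 = -2
y = Dy/D = -24/6 = -4

x = -2, y = -4


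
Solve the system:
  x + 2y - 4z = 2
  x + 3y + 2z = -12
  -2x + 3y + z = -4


Using Cramer's rule. Expand each determinant along the first row.
D  = 1*[3*1 - 2*3] - 2*[1*1 - 2*(-2)] + (-4)*[1*3 - 3*(-2)]
  = 1*(-3) - 2*(5) + (-4)*(9) = -49
Dx = 2*[3*1 - 2*3] - 2*[(-12)*1 - 2*(-4)] + (-4)*[(-12)*3 - 3*(-4)]
  = 2*(-3) - 2*(-4) + (-4)*(-24) = 98
Dy = 1*[(-12)*1 - 2*(-4)] - 2*[1*1 - 2*(-2)] + (-4)*[1*(-4) - (-12)*(-2)]
  = 1*(-4) - 2*(5) + (-4)*(-28) = 98
Dz = 1*[3*(-4) - (-12)*3] - 2*[1*(-4) - (-12)*(-2)] + 2*[1*3 - 3*(-2)]
  = 1*(24) - 2*(-28) + 2*(9) = 98
x = Dx/D = 98/-49 = -2, y = Dy/D = 98/-49 = -2, z = Dz/D = 98/-49 = -2
Check eq1: (1)(-2) + (2)(-2) + (-4)(-2) = 2 = 2 ✓
Check eq2: (1)(-2) + (3)(-2) + (2)(-2) = -12 = -12 ✓
Check eq3: (-2)(-2) + (3)(-2) + (1)(-2) = -4 = -4 ✓

x = -2, y = -2, z = -2


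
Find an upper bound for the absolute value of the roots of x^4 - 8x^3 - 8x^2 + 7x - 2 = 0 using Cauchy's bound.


Cauchy's bound: all roots r satisfy |r| <= 1 + max(|a_i/a_n|) for i = 0,...,n-1
where a_n is the leading coefficient.

Coefficients: [1, -8, -8, 7, -2]
Leading coefficient a_n = 1
Ratios |a_i/a_n|: 8, 8, 7, 2
Maximum ratio: 8
Cauchy's bound: |r| <= 1 + 8 = 9

Upper bound = 9


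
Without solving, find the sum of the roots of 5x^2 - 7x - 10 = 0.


By Vieta's formulas for ax^2 + bx + c = 0:
  Sum of roots = -b/a
  Product of roots = c/a

Here a = 5, b = -7, c = -10
Sum = -(-7)/5 = 7/5
Product = -10/5 = -2

Sum = 7/5


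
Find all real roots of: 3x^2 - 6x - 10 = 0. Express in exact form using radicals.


Using the quadratic formula: x = (-b ± sqrt(b^2 - 4ac)) / (2a)
Here a = 3, b = -6, c = -10
Discriminant = b^2 - 4ac = (-6)^2 - 4(3)(-10) = 36 + 120 = 156
Since discriminant = 156 > 0, there are two real roots.
x = (6 ± 2*sqrt(39)) / 6
Simplifying: x = (3 ± sqrt(39)) / 3
Numerically: x ≈ 3.0817 or x ≈ -1.0817

x = (3 + sqrt(39)) / 3 or x = (3 - sqrt(39)) / 3


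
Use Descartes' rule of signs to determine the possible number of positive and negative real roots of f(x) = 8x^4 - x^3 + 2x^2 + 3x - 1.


Descartes' rule of signs:

For positive roots, count sign changes in f(x) = 8x^4 - x^3 + 2x^2 + 3x - 1:
Signs of coefficients: +, -, +, +, -
Number of sign changes: 3
Possible positive real roots: 3, 1

For negative roots, examine f(-x) = 8x^4 + x^3 + 2x^2 - 3x - 1:
Signs of coefficients: +, +, +, -, -
Number of sign changes: 1
Possible negative real roots: 1

Positive roots: 3 or 1; Negative roots: 1


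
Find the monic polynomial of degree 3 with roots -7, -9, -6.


A monic polynomial with roots -7, -9, -6 is:
p(x) = (x + 7)(x + 9)(x + 6)
After multiplying by (x + 7): x + 7
After multiplying by (x + 9): x^2 + 16x + 63
After multiplying by (x + 6): x^3 + 22x^2 + 159x + 378

x^3 + 22x^2 + 159x + 378


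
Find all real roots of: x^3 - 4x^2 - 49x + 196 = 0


Let p(x) = x^3 - 4x^2 - 49x + 196. By the rational root theorem (leading coefficient 1), any rational root is an integer divisor of 196: try ±1, ±2, ... in turn.
Test x = 1: value = 144 ≠ 0.
Test x = -1: value = 240 ≠ 0.
Test x = 2: value = 90 ≠ 0.
Test x = -2: value = 270 ≠ 0.
Test x = 4: value = 0 ✓, so (x - 4) is a factor.
Synthetic division by (x - 4): bring down 1; 1(4) - 4 = 0; 0(4) - 49 = -49; (-49)(4) + 196 = 0 → quotient x^2 - 49, remainder 0.
Solve the quadratic x^2 - 49 = 0: discriminant = 0^2 - 4(1)(-49) = 0 + 196 = 196.
sqrt(196) = 14, so x = (0 ± 14)/2: x = 7 or x = -7.

x = -7, x = 4, x = 7


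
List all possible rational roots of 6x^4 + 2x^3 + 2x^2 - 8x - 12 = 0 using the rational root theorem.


Rational root theorem: possible roots are ±p/q where:
  p divides the constant term (-12): p ∈ {1, 2, 3, 4, 6, 12}
  q divides the leading coefficient (6): q ∈ {1, 2, 3, 6}

All possible rational roots: -12, -6, -4, -3, -2, -3/2, -4/3, -1, -2/3, -1/2, -1/3, -1/6, 1/6, 1/3, 1/2, 2/3, 1, 4/3, 3/2, 2, 3, 4, 6, 12

-12, -6, -4, -3, -2, -3/2, -4/3, -1, -2/3, -1/2, -1/3, -1/6, 1/6, 1/3, 1/2, 2/3, 1, 4/3, 3/2, 2, 3, 4, 6, 12


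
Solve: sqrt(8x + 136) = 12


Square both sides: 8x + 136 = 12^2 = 144
8x = 144 - 136 = 8
x = 1
Check: sqrt(8*1 + 136) = sqrt(144) = 12 ✓

x = 1


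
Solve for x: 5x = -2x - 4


Starting with: 5x = -2x - 4
Move all x terms to left: (5 + 2)x = -4 - 0
Simplify: 7x = -4
Divide both sides by 7: x = -4/7

x = -4/7


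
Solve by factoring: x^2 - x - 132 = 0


We need two numbers that multiply to -132 and add to -1.
Those numbers are 11 and -12 (since 11 * (-12) = -132 and 11 + (-12) = -1).
So x^2 - x - 132 = (x + 11)(x - 12) = 0
Setting each factor to zero: x = -11 or x = 12

x = -11, x = 12


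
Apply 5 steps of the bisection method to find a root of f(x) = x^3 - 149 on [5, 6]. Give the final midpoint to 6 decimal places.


f(x) = x^3 - 149
f(5) = -24 < 0
f(6) = 67 > 0

Step 1: midpoint = (5.000000 + 6.000000)/2 = 5.500000
  f(5.500000) = 17.375000
  f(mid) > 0, so root is in [5.000000, 5.500000]

Step 2: midpoint = (5.000000 + 5.500000)/2 = 5.250000
  f(5.250000) = -4.296875
  f(mid) < 0, so root is in [5.250000, 5.500000]

Step 3: midpoint = (5.250000 + 5.500000)/2 = 5.375000
  f(5.375000) = 6.287109
  f(mid) > 0, so root is in [5.250000, 5.375000]

Step 4: midpoint = (5.250000 + 5.375000)/2 = 5.312500
  f(5.312500) = 0.932861
  f(mid) > 0, so root is in [5.250000, 5.312500]

Step 5: midpoint = (5.250000 + 5.312500)/2 = 5.281250
  f(5.281250) = -1.697479
  f(mid) < 0, so root is in [5.281250, 5.312500]

midpoint = 5.281250


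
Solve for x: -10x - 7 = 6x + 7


Starting with: -10x - 7 = 6x + 7
Move all x terms to left: (-10 - 6)x = 7 + 7
Simplify: -16x = 14
Divide both sides by -16: x = -7/8

x = -7/8


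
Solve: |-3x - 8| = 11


An absolute value equation |expr| = 11 gives two cases:
Case 1: -3x - 8 = 11
  -3x = 19, so x = -19/3
Case 2: -3x - 8 = -11
  -3x = -3, so x = 1

x = -19/3, x = 1


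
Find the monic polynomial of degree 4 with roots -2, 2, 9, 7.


A monic polynomial with roots -2, 2, 9, 7 is:
p(x) = (x + 2)(x - 2)(x - 9)(x - 7)
After multiplying by (x + 2): x + 2
After multiplying by (x - 2): x^2 - 4
After multiplying by (x - 9): x^3 - 9x^2 - 4x + 36
After multiplying by (x - 7): x^4 - 16x^3 + 59x^2 + 64x - 252

x^4 - 16x^3 + 59x^2 + 64x - 252


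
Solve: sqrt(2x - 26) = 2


Square both sides: 2x - 26 = 2^2 = 4
2x = 4 + 26 = 30
x = 15
Check: sqrt(2*15 - 26) = sqrt(4) = 2 ✓

x = 15


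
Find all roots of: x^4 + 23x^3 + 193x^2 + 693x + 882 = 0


Let p(x) = x^4 + 23x^3 + 193x^2 + 693x + 882. By the rational root theorem (leading coefficient 1), any rational root is an integer divisor of 882: try ±1, ±2, ... in turn.
Test x = 1: value = 1792 ≠ 0.
Test x = -1: value = 360 ≠ 0.
Test x = 2: value = 3240 ≠ 0.
Test x = -2: value = 100 ≠ 0.
Test x = 3: value = 5400 ≠ 0.
Test x = -3: value = 0 ✓, so (x + 3) is a factor.
Synthetic division by (x + 3): bring down 1; 1(-3) + 23 = 20; 20(-3) + 193 = 133; 133(-3) + 693 = 294; 294(-3) + 882 = 0 → quotient x^3 + 20x^2 + 133x + 294, remainder 0.
Continue with the quotient x^3 + 20x^2 + 133x + 294 (candidates must divide 294; re-test x = -3 first in case it repeats).
Test x = -3: value = 48 ≠ 0.
Test x = 6: value = 2028 ≠ 0.
Test x = -6: value = 0 ✓, so (x + 6) is a factor.
Synthetic division by (x + 6): bring down 1; 1(-6) + 20 = 14; 14(-6) + 133 = 49; 49(-6) + 294 = 0 → quotient x^2 + 14x + 49, remainder 0.
Solve the quadratic x^2 + 14x + 49 = 0: discriminant = 14^2 - 4(1)(49) = 196 - 196 = 0.
Discriminant = 0, so a double root: x = -14/2 = -7.
Collecting all roots found:

x = -7 (multiplicity 2), x = -6, x = -3


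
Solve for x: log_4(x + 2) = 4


Convert to exponential form: x + 2 = 4^4 = 256
x = 256 - 2 = 254
Check: log_4(254 + 2) = log_4(256) = log_4(256) = 4 ✓

x = 254


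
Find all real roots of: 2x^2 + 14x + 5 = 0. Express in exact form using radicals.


Using the quadratic formula: x = (-b ± sqrt(b^2 - 4ac)) / (2a)
Here a = 2, b = 14, c = 5
Discriminant = b^2 - 4ac = 14^2 - 4(2)(5) = 196 - 40 = 156
Since discriminant = 156 > 0, there are two real roots.
x = (-14 ± 2*sqrt(39)) / 4
Simplifying: x = (-7 ± sqrt(39)) / 2
Numerically: x ≈ -0.3775 or x ≈ -6.6225

x = (-7 + sqrt(39)) / 2 or x = (-7 - sqrt(39)) / 2


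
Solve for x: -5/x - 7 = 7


Subtract -7 from both sides: -5/x = 14
Multiply both sides by x: -5 = 14 * x
Divide by 14: x = -5/14

x = -5/14


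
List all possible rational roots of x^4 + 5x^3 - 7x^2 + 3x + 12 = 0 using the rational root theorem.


Rational root theorem: possible roots are ±p/q where:
  p divides the constant term (12): p ∈ {1, 2, 3, 4, 6, 12}
  q divides the leading coefficient (1): q ∈ {1}

All possible rational roots: -12, -6, -4, -3, -2, -1, 1, 2, 3, 4, 6, 12

-12, -6, -4, -3, -2, -1, 1, 2, 3, 4, 6, 12


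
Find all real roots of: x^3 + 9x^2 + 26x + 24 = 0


Let p(x) = x^3 + 9x^2 + 26x + 24. By the rational root theorem (leading coefficient 1), any rational root is an integer divisor of 24: try ±1, ±2, ... in turn.
Test x = 1: value = 60 ≠ 0.
Test x = -1: value = 6 ≠ 0.
Test x = 2: value = 120 ≠ 0.
Test x = -2: value = 0 ✓, so (x + 2) is a factor.
Synthetic division by (x + 2): bring down 1; 1(-2) + 9 = 7; 7(-2) + 26 = 12; 12(-2) + 24 = 0 → quotient x^2 + 7x + 12, remainder 0.
Solve the quadratic x^2 + 7x + 12 = 0: discriminant = 7^2 - 4(1)(12) = 49 - 48 = 1.
sqrt(1) = 1, so x = (-7 ± 1)/2: x = -3 or x = -4.

x = -4, x = -3, x = -2


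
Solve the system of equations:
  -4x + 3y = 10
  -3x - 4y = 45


Using Cramer's rule:
Determinant D = (-4)(-4) - (-3)(3) = 16 + 9 = 25
Dx = (10)(-4) - (45)(3) = -40 - 135 = -175
Dy = (-4)(45) - (-3)(10) = -180 + 30 = -150
x = Dx/D = -175/25 = -7
y = Dy/D = -150/25 = -6

x = -7, y = -6


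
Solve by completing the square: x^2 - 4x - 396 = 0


Start: x^2 - 4x - 396 = 0
Move constant: x^2 - 4x = 396
Half of -4 is -2, squared is 4
Add 4 to both sides: x^2 - 4x + 4 = 400
(x - 2)^2 = 400
x - 2 = ±20
x = 2 + 20 = 22 or x = 2 - 20 = -18

x = -18, x = 22


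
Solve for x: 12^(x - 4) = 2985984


Express both sides with the same base.
2985984 = 12^6
Since the bases match, equate exponents: x - 4 = 6
So x = 6 - (-4) = 10

x = 10


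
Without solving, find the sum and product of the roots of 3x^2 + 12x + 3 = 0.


By Vieta's formulas for ax^2 + bx + c = 0:
  Sum of roots = -b/a
  Product of roots = c/a

Here a = 3, b = 12, c = 3
Sum = -(12)/3 = -4
Product = 3/3 = 1

Sum = -4, Product = 1


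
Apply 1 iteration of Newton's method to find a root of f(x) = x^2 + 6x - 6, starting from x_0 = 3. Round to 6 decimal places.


Newton's method: x_(n+1) = x_n - f(x_n)/f'(x_n)
f(x) = x^2 + 6x - 6
f'(x) = 2x + 6

Iteration 1:
  f(3.000000) = 21.000000
  f'(3.000000) = 12.000000
  x_1 = 3.000000 - (21.000000)/(12.000000) = 1.250000

x_1 = 1.250000


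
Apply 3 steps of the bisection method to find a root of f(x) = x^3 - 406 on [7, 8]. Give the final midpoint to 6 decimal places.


f(x) = x^3 - 406
f(7) = -63 < 0
f(8) = 106 > 0

Step 1: midpoint = (7.000000 + 8.000000)/2 = 7.500000
  f(7.500000) = 15.875000
  f(mid) > 0, so root is in [7.000000, 7.500000]

Step 2: midpoint = (7.000000 + 7.500000)/2 = 7.250000
  f(7.250000) = -24.921875
  f(mid) < 0, so root is in [7.250000, 7.500000]

Step 3: midpoint = (7.250000 + 7.500000)/2 = 7.375000
  f(7.375000) = -4.869141
  f(mid) < 0, so root is in [7.375000, 7.500000]

midpoint = 7.375000


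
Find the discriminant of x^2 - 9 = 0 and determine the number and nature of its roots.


For ax^2 + bx + c = 0, discriminant D = b^2 - 4ac
Here a = 1, b = 0, c = -9
D = (0)^2 - 4(1)(-9) = 0 + 36 = 36

D = 36 > 0 and is a perfect square (sqrt = 6)
The equation has 2 distinct real rational roots.

Discriminant = 36, 2 distinct real rational roots


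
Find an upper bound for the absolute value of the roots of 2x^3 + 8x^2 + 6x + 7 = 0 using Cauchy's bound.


Cauchy's bound: all roots r satisfy |r| <= 1 + max(|a_i/a_n|) for i = 0,...,n-1
where a_n is the leading coefficient.

Coefficients: [2, 8, 6, 7]
Leading coefficient a_n = 2
Ratios |a_i/a_n|: 4, 3, 7/2
Maximum ratio: 4
Cauchy's bound: |r| <= 1 + 4 = 5

Upper bound = 5


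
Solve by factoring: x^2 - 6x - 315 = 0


We need two numbers that multiply to -315 and add to -6.
Those numbers are -21 and 15 (since (-21) * 15 = -315 and (-21) + 15 = -6).
So x^2 - 6x - 315 = (x - 21)(x + 15) = 0
Setting each factor to zero: x = 21 or x = -15

x = -15, x = 21


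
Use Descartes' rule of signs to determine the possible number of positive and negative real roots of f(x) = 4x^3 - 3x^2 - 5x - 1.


Descartes' rule of signs:

For positive roots, count sign changes in f(x) = 4x^3 - 3x^2 - 5x - 1:
Signs of coefficients: +, -, -, -
Number of sign changes: 1
Possible positive real roots: 1

For negative roots, examine f(-x) = -4x^3 - 3x^2 + 5x - 1:
Signs of coefficients: -, -, +, -
Number of sign changes: 2
Possible negative real roots: 2, 0

Positive roots: 1; Negative roots: 2 or 0


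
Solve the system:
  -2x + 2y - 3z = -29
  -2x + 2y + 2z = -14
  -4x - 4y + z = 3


Using Cramer's rule. Expand each determinant along the first row.
D  = (-2)*[2*1 - 2*(-4)] - 2*[(-2)*1 - 2*(-4)] + (-3)*[(-2)*(-4) - 2*(-4)]
  = (-2)*(10) - 2*(6) + (-3)*(16) = -80
Dx = (-29)*[2*1 - 2*(-4)] - 2*[(-14)*1 - 2*3] + (-3)*[(-14)*(-4) - 2*3]
  = (-29)*(10) - 2*(-20) + (-3)*(50) = -400
Dy = (-2)*[(-14)*1 - 2*3] - (-29)*[(-2)*1 - 2*(-4)] + (-3)*[(-2)*3 - (-14)*(-4)]
  = (-2)*(-20) - (-29)*(6) + (-3)*(-62) = 400
Dz = (-2)*[2*3 - (-14)*(-4)] - 2*[(-2)*3 - (-14)*(-4)] + (-29)*[(-2)*(-4) - 2*(-4)]
  = (-2)*(-50) - 2*(-62) + (-29)*(16) = -240
x = Dx/D = -400/-80 = 5, y = Dy/D = 400/-80 = -5, z = Dz/D = -240/-80 = 3
Check eq1: (-2)(5) + (2)(-5) + (-3)(3) = -29 = -29 ✓
Check eq2: (-2)(5) + (2)(-5) + (2)(3) = -14 = -14 ✓
Check eq3: (-4)(5) + (-4)(-5) + (1)(3) = 3 = 3 ✓

x = 5, y = -5, z = 3


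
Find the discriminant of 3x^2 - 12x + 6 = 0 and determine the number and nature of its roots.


For ax^2 + bx + c = 0, discriminant D = b^2 - 4ac
Here a = 3, b = -12, c = 6
D = (-12)^2 - 4(3)(6) = 144 - 72 = 72

D = 72 > 0 but not a perfect square
The equation has 2 distinct real irrational roots.

Discriminant = 72, 2 distinct real irrational roots


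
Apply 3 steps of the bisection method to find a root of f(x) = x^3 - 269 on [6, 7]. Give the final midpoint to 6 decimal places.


f(x) = x^3 - 269
f(6) = -53 < 0
f(7) = 74 > 0

Step 1: midpoint = (6.000000 + 7.000000)/2 = 6.500000
  f(6.500000) = 5.625000
  f(mid) > 0, so root is in [6.000000, 6.500000]

Step 2: midpoint = (6.000000 + 6.500000)/2 = 6.250000
  f(6.250000) = -24.859375
  f(mid) < 0, so root is in [6.250000, 6.500000]

Step 3: midpoint = (6.250000 + 6.500000)/2 = 6.375000
  f(6.375000) = -9.916016
  f(mid) < 0, so root is in [6.375000, 6.500000]

midpoint = 6.375000


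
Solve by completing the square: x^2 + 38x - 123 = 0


Start: x^2 + 38x - 123 = 0
Move constant: x^2 + 38x = 123
Half of 38 is 19, squared is 361
Add 361 to both sides: x^2 + 38x + 361 = 484
(x + 19)^2 = 484
x + 19 = ±22
x = -19 + 22 = 3 or x = -19 - 22 = -41

x = -41, x = 3


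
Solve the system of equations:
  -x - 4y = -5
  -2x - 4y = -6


Using Cramer's rule:
Determinant D = (-1)(-4) - (-2)(-4) = 4 - 8 = -4
Dx = (-5)(-4) - (-6)(-4) = 20 - 24 = -4
Dy = (-1)(-6) - (-2)(-5) = 6 - 10 = -4
x = Dx/D = -4/-4 = 1
y = Dy/D = -4/-4 = 1

x = 1, y = 1


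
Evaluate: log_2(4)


We need the exponent such that 2^? = 4
2^2 = 4
Therefore log_2(4) = 2

2


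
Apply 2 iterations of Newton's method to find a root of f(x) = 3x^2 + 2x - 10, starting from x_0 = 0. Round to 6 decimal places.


Newton's method: x_(n+1) = x_n - f(x_n)/f'(x_n)
f(x) = 3x^2 + 2x - 10
f'(x) = 6x + 2

Iteration 1:
  f(0.000000) = -10.000000
  f'(0.000000) = 2.000000
  x_1 = 0.000000 - (-10.000000)/(2.000000) = 5.000000

Iteration 2:
  f(5.000000) = 75.000000
  f'(5.000000) = 32.000000
  x_2 = 5.000000 - (75.000000)/(32.000000) = 2.656250

x_2 = 2.656250


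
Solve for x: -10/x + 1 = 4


Subtract 1 from both sides: -10/x = 3
Multiply both sides by x: -10 = 3 * x
Divide by 3: x = -10/3

x = -10/3


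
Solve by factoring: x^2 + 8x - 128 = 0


We need two numbers that multiply to -128 and add to 8.
Those numbers are -8 and 16 (since (-8) * 16 = -128 and (-8) + 16 = 8).
So x^2 + 8x - 128 = (x - 8)(x + 16) = 0
Setting each factor to zero: x = 8 or x = -16

x = -16, x = 8


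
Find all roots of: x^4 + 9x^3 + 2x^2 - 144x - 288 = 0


Let p(x) = x^4 + 9x^3 + 2x^2 - 144x - 288. By the rational root theorem (leading coefficient 1), any rational root is an integer divisor of 288: try ±1, ±2, ... in turn.
Test x = 1: value = -420 ≠ 0.
Test x = -1: value = -150 ≠ 0.
Test x = 2: value = -480 ≠ 0.
Test x = -2: value = -48 ≠ 0.
Test x = 3: value = -378 ≠ 0.
Test x = -3: value = 0 ✓, so (x + 3) is a factor.
Synthetic division by (x + 3): bring down 1; 1(-3) + 9 = 6; 6(-3) + 2 = -16; (-16)(-3) - 144 = -96; (-96)(-3) - 288 = 0 → quotient x^3 + 6x^2 - 16x - 96, remainder 0.
Continue with the quotient x^3 + 6x^2 - 16x - 96 (candidates must divide 96; re-test x = -3 first in case it repeats).
Test x = -3: value = -21 ≠ 0.
Test x = 4: value = 0 ✓, so (x - 4) is a factor.
Synthetic division by (x - 4): bring down 1; 1(4) + 6 = 10; 10(4) - 16 = 24; 24(4) - 96 = 0 → quotient x^2 + 10x + 24, remainder 0.
Solve the quadratic x^2 + 10x + 24 = 0: discriminant = 10^2 - 4(1)(24) = 100 - 96 = 4.
sqrt(4) = 2, so x = (-10 ± 2)/2: x = -4 or x = -6.
Collecting all roots found:

x = -6, x = -4, x = -3, x = 4


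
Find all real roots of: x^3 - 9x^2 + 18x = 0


The constant term is 0, so x = 0 is a root. Factor out x:
  x(x^2 - 9x + 18) = 0
Solve the quadratic x^2 - 9x + 18 = 0: discriminant = (-9)^2 - 4(1)(18) = 81 - 72 = 9.
sqrt(9) = 3, so x = (9 ± 3)/2: x = 6 or x = 3.

x = 0, x = 3, x = 6


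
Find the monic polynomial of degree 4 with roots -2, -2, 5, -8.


A monic polynomial with roots -2, -2, 5, -8 is:
p(x) = (x + 2)(x + 2)(x - 5)(x + 8)
After multiplying by (x + 2): x + 2
After multiplying by (x + 2): x^2 + 4x + 4
After multiplying by (x - 5): x^3 - x^2 - 16x - 20
After multiplying by (x + 8): x^4 + 7x^3 - 24x^2 - 148x - 160

x^4 + 7x^3 - 24x^2 - 148x - 160


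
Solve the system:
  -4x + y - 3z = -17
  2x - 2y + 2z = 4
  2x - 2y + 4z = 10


Using Cramer's rule. Expand each determinant along the first row.
D  = (-4)*[(-2)*4 - 2*(-2)] - 1*[2*4 - 2*2] + (-3)*[2*(-2) - (-2)*2]
  = (-4)*(-4) - 1*(4) + (-3)*(0) = 12
Dx = (-17)*[(-2)*4 - 2*(-2)] - 1*[4*4 - 2*10] + (-3)*[4*(-2) - (-2)*10]
  = (-17)*(-4) - 1*(-4) + (-3)*(12) = 36
Dy = (-4)*[4*4 - 2*10] - (-17)*[2*4 - 2*2] + (-3)*[2*10 - 4*2]
  = (-4)*(-4) - (-17)*(4) + (-3)*(12) = 48
Dz = (-4)*[(-2)*10 - 4*(-2)] - 1*[2*10 - 4*2] + (-17)*[2*(-2) - (-2)*2]
  = (-4)*(-12) - 1*(12) + (-17)*(0) = 36
x = Dx/D = 36/12 = 3, y = Dy/D = 48/12 = 4, z = Dz/D = 36/12 = 3
Check eq1: (-4)(3) + (1)(4) + (-3)(3) = -17 = -17 ✓
Check eq2: (2)(3) + (-2)(4) + (2)(3) = 4 = 4 ✓
Check eq3: (2)(3) + (-2)(4) + (4)(3) = 10 = 10 ✓

x = 3, y = 4, z = 3


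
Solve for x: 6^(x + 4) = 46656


Express both sides with the same base.
46656 = 6^6
Since the bases match, equate exponents: x + 4 = 6
So x = 6 - (4) = 2

x = 2


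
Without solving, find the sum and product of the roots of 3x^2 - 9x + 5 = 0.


By Vieta's formulas for ax^2 + bx + c = 0:
  Sum of roots = -b/a
  Product of roots = c/a

Here a = 3, b = -9, c = 5
Sum = -(-9)/3 = 3
Product = 5/3 = 5/3

Sum = 3, Product = 5/3


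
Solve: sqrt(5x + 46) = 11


Square both sides: 5x + 46 = 11^2 = 121
5x = 121 - 46 = 75
x = 15
Check: sqrt(5*15 + 46) = sqrt(121) = 11 ✓

x = 15


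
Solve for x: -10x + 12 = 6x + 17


Starting with: -10x + 12 = 6x + 17
Move all x terms to left: (-10 - 6)x = 17 - 12
Simplify: -16x = 5
Divide both sides by -16: x = -5/16

x = -5/16


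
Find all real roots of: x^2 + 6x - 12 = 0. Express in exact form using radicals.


Using the quadratic formula: x = (-b ± sqrt(b^2 - 4ac)) / (2a)
Here a = 1, b = 6, c = -12
Discriminant = b^2 - 4ac = 6^2 - 4(1)(-12) = 36 + 48 = 84
Since discriminant = 84 > 0, there are two real roots.
x = (-6 ± 2*sqrt(21)) / 2
Simplifying: x = -3 ± sqrt(21)
Numerically: x ≈ 1.5826 or x ≈ -7.5826

x = -3 + sqrt(21) or x = -3 - sqrt(21)


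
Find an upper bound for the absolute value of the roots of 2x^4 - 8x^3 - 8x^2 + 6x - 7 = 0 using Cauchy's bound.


Cauchy's bound: all roots r satisfy |r| <= 1 + max(|a_i/a_n|) for i = 0,...,n-1
where a_n is the leading coefficient.

Coefficients: [2, -8, -8, 6, -7]
Leading coefficient a_n = 2
Ratios |a_i/a_n|: 4, 4, 3, 7/2
Maximum ratio: 4
Cauchy's bound: |r| <= 1 + 4 = 5

Upper bound = 5


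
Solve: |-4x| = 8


An absolute value equation |expr| = 8 gives two cases:
Case 1: -4x = 8
  -4x = 8, so x = -2
Case 2: -4x = -8
  -4x = -8, so x = 2

x = -2, x = 2


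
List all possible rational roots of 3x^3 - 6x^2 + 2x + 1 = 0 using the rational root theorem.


Rational root theorem: possible roots are ±p/q where:
  p divides the constant term (1): p ∈ {1}
  q divides the leading coefficient (3): q ∈ {1, 3}

All possible rational roots: -1, -1/3, 1/3, 1

-1, -1/3, 1/3, 1


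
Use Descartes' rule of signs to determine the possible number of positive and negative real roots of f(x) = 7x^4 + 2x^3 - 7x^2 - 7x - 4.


Descartes' rule of signs:

For positive roots, count sign changes in f(x) = 7x^4 + 2x^3 - 7x^2 - 7x - 4:
Signs of coefficients: +, +, -, -, -
Number of sign changes: 1
Possible positive real roots: 1

For negative roots, examine f(-x) = 7x^4 - 2x^3 - 7x^2 + 7x - 4:
Signs of coefficients: +, -, -, +, -
Number of sign changes: 3
Possible negative real roots: 3, 1

Positive roots: 1; Negative roots: 3 or 1


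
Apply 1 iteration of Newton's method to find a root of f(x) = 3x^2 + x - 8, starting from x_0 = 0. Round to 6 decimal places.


Newton's method: x_(n+1) = x_n - f(x_n)/f'(x_n)
f(x) = 3x^2 + x - 8
f'(x) = 6x + 1

Iteration 1:
  f(0.000000) = -8.000000
  f'(0.000000) = 1.000000
  x_1 = 0.000000 - (-8.000000)/(1.000000) = 8.000000

x_1 = 8.000000


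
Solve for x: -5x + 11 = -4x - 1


Starting with: -5x + 11 = -4x - 1
Move all x terms to left: (-5 + 4)x = -1 - 11
Simplify: -x = -12
Divide both sides by -1: x = 12

x = 12


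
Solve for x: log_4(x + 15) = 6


Convert to exponential form: x + 15 = 4^6 = 4096
x = 4096 - 15 = 4081
Check: log_4(4081 + 15) = log_4(4096) = log_4(4096) = 6 ✓

x = 4081


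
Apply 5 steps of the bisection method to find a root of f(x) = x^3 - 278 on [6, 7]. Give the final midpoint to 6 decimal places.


f(x) = x^3 - 278
f(6) = -62 < 0
f(7) = 65 > 0

Step 1: midpoint = (6.000000 + 7.000000)/2 = 6.500000
  f(6.500000) = -3.375000
  f(mid) < 0, so root is in [6.500000, 7.000000]

Step 2: midpoint = (6.500000 + 7.000000)/2 = 6.750000
  f(6.750000) = 29.546875
  f(mid) > 0, so root is in [6.500000, 6.750000]

Step 3: midpoint = (6.500000 + 6.750000)/2 = 6.625000
  f(6.625000) = 12.775391
  f(mid) > 0, so root is in [6.500000, 6.625000]

Step 4: midpoint = (6.500000 + 6.625000)/2 = 6.562500
  f(6.562500) = 4.623291
  f(mid) > 0, so root is in [6.500000, 6.562500]

Step 5: midpoint = (6.500000 + 6.562500)/2 = 6.531250
  f(6.531250) = 0.605011
  f(mid) > 0, so root is in [6.500000, 6.531250]

midpoint = 6.531250


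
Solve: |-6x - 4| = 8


An absolute value equation |expr| = 8 gives two cases:
Case 1: -6x - 4 = 8
  -6x = 12, so x = -2
Case 2: -6x - 4 = -8
  -6x = -4, so x = 2/3

x = -2, x = 2/3


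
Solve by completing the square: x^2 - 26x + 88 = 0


Start: x^2 - 26x + 88 = 0
Move constant: x^2 - 26x = -88
Half of -26 is -13, squared is 169
Add 169 to both sides: x^2 - 26x + 169 = 81
(x - 13)^2 = 81
x - 13 = ±9
x = 13 + 9 = 22 or x = 13 - 9 = 4

x = 4, x = 22


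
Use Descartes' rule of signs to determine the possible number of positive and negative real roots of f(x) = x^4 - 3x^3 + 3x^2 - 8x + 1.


Descartes' rule of signs:

For positive roots, count sign changes in f(x) = x^4 - 3x^3 + 3x^2 - 8x + 1:
Signs of coefficients: +, -, +, -, +
Number of sign changes: 4
Possible positive real roots: 4, 2, 0

For negative roots, examine f(-x) = x^4 + 3x^3 + 3x^2 + 8x + 1:
Signs of coefficients: +, +, +, +, +
Number of sign changes: 0
Possible negative real roots: 0

Positive roots: 4 or 2 or 0; Negative roots: 0


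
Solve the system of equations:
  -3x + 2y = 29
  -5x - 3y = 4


Using Cramer's rule:
Determinant D = (-3)(-3) - (-5)(2) = 9 + 10 = 19
Dx = (29)(-3) - (4)(2) = -87 - 8 = -95
Dy = (-3)(4) - (-5)(29) = -12 + 145 = 133
x = Dx/D = -95/19 = -5
y = Dy/D = 133/19 = 7

x = -5, y = 7


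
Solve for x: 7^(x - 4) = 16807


Express both sides with the same base.
16807 = 7^5
Since the bases match, equate exponents: x - 4 = 5
So x = 5 - (-4) = 9

x = 9


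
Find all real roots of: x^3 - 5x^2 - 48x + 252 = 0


Let p(x) = x^3 - 5x^2 - 48x + 252. By the rational root theorem (leading coefficient 1), any rational root is an integer divisor of 252: try ±1, ±2, ... in turn.
Test x = 1: value = 200 ≠ 0.
Test x = -1: value = 294 ≠ 0.
Test x = 2: value = 144 ≠ 0.
Test x = -2: value = 320 ≠ 0.
Test x = 3: value = 90 ≠ 0.
Test x = -3: value = 324 ≠ 0.
Test x = 4: value = 44 ≠ 0.
Test x = -4: value = 300 ≠ 0.
Test x = 6: value = 0 ✓, so (x - 6) is a factor.
Synthetic division by (x - 6): bring down 1; 1(6) - 5 = 1; 1(6) - 48 = -42; (-42)(6) + 252 = 0 → quotient x^2 + x - 42, remainder 0.
Solve the quadratic x^2 + x - 42 = 0: discriminant = 1^2 - 4(1)(-42) = 1 + 168 = 169.
sqrt(169) = 13, so x = (-1 ± 13)/2: x = 6 or x = -7.

x = -7, x = 6 (multiplicity 2)


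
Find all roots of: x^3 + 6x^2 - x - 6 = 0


Let p(x) = x^3 + 6x^2 - x - 6. By the rational root theorem (leading coefficient 1), any rational root is an integer divisor of 6: try ±1, ±2, ... in turn.
Test x = 1: value = 0 ✓, so (x - 1) is a factor.
Synthetic division by (x - 1): bring down 1; 1(1) + 6 = 7; 7(1) - 1 = 6; 6(1) - 6 = 0 → quotient x^2 + 7x + 6, remainder 0.
Solve the quadratic x^2 + 7x + 6 = 0: discriminant = 7^2 - 4(1)(6) = 49 - 24 = 25.
sqrt(25) = 5, so x = (-7 ± 5)/2: x = -1 or x = -6.
Collecting all roots found:

x = -6, x = -1, x = 1


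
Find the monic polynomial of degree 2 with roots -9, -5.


A monic polynomial with roots -9, -5 is:
p(x) = (x + 9)(x + 5)
After multiplying by (x + 9): x + 9
After multiplying by (x + 5): x^2 + 14x + 45

x^2 + 14x + 45


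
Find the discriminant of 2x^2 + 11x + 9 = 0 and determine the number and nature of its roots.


For ax^2 + bx + c = 0, discriminant D = b^2 - 4ac
Here a = 2, b = 11, c = 9
D = (11)^2 - 4(2)(9) = 121 - 72 = 49

D = 49 > 0 and is a perfect square (sqrt = 7)
The equation has 2 distinct real rational roots.

Discriminant = 49, 2 distinct real rational roots


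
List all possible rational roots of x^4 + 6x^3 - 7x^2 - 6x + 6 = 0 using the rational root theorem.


Rational root theorem: possible roots are ±p/q where:
  p divides the constant term (6): p ∈ {1, 2, 3, 6}
  q divides the leading coefficient (1): q ∈ {1}

All possible rational roots: -6, -3, -2, -1, 1, 2, 3, 6

-6, -3, -2, -1, 1, 2, 3, 6


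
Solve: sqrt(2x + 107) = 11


Square both sides: 2x + 107 = 11^2 = 121
2x = 121 - 107 = 14
x = 7
Check: sqrt(2*7 + 107) = sqrt(121) = 11 ✓

x = 7


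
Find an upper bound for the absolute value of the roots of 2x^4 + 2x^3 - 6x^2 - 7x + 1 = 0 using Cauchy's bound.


Cauchy's bound: all roots r satisfy |r| <= 1 + max(|a_i/a_n|) for i = 0,...,n-1
where a_n is the leading coefficient.

Coefficients: [2, 2, -6, -7, 1]
Leading coefficient a_n = 2
Ratios |a_i/a_n|: 1, 3, 7/2, 1/2
Maximum ratio: 7/2
Cauchy's bound: |r| <= 1 + 7/2 = 9/2

Upper bound = 9/2


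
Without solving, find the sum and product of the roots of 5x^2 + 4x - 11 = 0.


By Vieta's formulas for ax^2 + bx + c = 0:
  Sum of roots = -b/a
  Product of roots = c/a

Here a = 5, b = 4, c = -11
Sum = -(4)/5 = -4/5
Product = -11/5 = -11/5

Sum = -4/5, Product = -11/5


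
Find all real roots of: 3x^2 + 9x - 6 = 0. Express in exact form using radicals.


Using the quadratic formula: x = (-b ± sqrt(b^2 - 4ac)) / (2a)
Here a = 3, b = 9, c = -6
Discriminant = b^2 - 4ac = 9^2 - 4(3)(-6) = 81 + 72 = 153
Since discriminant = 153 > 0, there are two real roots.
x = (-9 ± 3*sqrt(17)) / 6
Simplifying: x = (-3 ± sqrt(17)) / 2
Numerically: x ≈ 0.5616 or x ≈ -3.5616

x = (-3 + sqrt(17)) / 2 or x = (-3 - sqrt(17)) / 2
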